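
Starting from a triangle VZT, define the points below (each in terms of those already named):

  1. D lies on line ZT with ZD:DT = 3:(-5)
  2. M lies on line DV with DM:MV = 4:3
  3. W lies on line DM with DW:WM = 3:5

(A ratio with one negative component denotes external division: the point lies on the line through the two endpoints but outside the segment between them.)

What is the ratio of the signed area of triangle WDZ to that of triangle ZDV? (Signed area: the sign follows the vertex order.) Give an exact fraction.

[WDZ]:[ZDV] = -3/14

Assign V = (0, 0), Z = (1, 0), T = (0, 1) — the answer is frame-independent, so this choice is without loss of generality.
1. D lies on line ZT with ZD:DT = 3:(-5) ⇒ D = (5/2, -3/2)
2. M lies on line DV with DM:MV = 4:3 ⇒ M = (15/14, -9/14)
3. W lies on line DM with DW:WM = 3:5 ⇒ W = (55/28, -33/28)
2·[WDZ] = 9/28, 2·[ZDV] = -3/2
[WDZ]:[ZDV] = 9/28:-3/2 = -3/14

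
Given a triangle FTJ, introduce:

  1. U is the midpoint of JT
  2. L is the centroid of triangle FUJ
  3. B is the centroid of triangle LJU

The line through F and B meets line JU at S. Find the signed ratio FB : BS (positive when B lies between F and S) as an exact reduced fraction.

Set F = (0, 0), T = (1, 0), J = (0, 1); any affine frame gives the same invariant.
1. U is the midpoint of JT ⇒ U = (1/2, 1/2)
2. L is the centroid of triangle FUJ ⇒ L = (1/6, 1/2)
3. B is the centroid of triangle LJU ⇒ B = (2/9, 2/3)
line FB meets JU at S = (1/4, 3/4)
B = F + t·(S−F) with t = 8/9, so FB:BS = 8/9:1/9

FB:BS = 8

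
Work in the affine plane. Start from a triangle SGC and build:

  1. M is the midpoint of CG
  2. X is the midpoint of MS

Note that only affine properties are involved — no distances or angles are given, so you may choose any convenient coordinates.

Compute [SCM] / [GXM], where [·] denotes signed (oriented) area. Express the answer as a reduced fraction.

Set S = (0, 0), G = (1, 0), C = (0, 1); any affine frame gives the same invariant.
1. M is the midpoint of CG ⇒ M = (1/2, 1/2)
2. X is the midpoint of MS ⇒ X = (1/4, 1/4)
2·[SCM] = -1/2, 2·[GXM] = -1/4
[SCM]:[GXM] = -1/2:-1/4 = 2

[SCM]:[GXM] = 2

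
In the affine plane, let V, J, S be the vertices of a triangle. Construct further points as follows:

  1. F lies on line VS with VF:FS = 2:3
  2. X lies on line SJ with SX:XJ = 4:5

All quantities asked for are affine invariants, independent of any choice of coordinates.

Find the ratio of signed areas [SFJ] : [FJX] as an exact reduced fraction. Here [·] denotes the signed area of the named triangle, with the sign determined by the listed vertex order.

Work in coordinates with V = (0, 0), J = (1, 0), S = (0, 1).
1. F lies on line VS with VF:FS = 2:3 ⇒ F = (0, 2/5)
2. X lies on line SJ with SX:XJ = 4:5 ⇒ X = (4/9, 5/9)
2·[SFJ] = 3/5, 2·[FJX] = 1/3
[SFJ]:[FJX] = 3/5:1/3 = 9/5

[SFJ]:[FJX] = 9/5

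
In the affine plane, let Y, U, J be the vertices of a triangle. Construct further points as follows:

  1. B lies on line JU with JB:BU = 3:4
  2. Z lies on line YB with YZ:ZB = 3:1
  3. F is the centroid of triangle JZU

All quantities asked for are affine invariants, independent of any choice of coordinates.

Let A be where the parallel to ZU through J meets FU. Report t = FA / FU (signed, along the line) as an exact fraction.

Choose coordinates Y = (0, 0), U = (1, 0), J = (0, 1).
1. B lies on line JU with JB:BU = 3:4 ⇒ B = (3/7, 4/7)
2. Z lies on line YB with YZ:ZB = 3:1 ⇒ Z = (9/28, 3/7)
3. F is the centroid of triangle JZU ⇒ F = (37/84, 10/21)
through J parallel to ZU: direction (19/28, -3/7); meets FU at A = (-19/28, 10/7)
A = F + t·(U−F) with t = -2

t = -2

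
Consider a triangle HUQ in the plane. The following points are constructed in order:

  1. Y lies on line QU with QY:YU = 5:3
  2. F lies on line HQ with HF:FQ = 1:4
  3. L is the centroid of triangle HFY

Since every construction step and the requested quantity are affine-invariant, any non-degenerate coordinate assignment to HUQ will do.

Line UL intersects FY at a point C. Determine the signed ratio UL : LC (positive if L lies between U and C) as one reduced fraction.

UL:LC = 31/5

Choose coordinates H = (0, 0), U = (1, 0), Q = (0, 1).
1. Y lies on line QU with QY:YU = 5:3 ⇒ Y = (5/8, 3/8)
2. F lies on line HQ with HF:FQ = 1:4 ⇒ F = (0, 1/5)
3. L is the centroid of triangle HFY ⇒ L = (5/24, 23/120)
line UL meets FY at C = (5/62, 69/310)
L = U + t·(C−U) with t = 31/36, so UL:LC = 31/36:5/36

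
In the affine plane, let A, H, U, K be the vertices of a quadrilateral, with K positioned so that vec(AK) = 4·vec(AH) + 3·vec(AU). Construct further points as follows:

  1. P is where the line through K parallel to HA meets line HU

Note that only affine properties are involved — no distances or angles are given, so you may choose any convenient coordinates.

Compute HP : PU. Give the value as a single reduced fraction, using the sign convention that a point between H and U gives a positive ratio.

Assign A = (0, 0), H = (1, 0), U = (0, 1), K = (4, 3) — the answer is frame-independent, so this choice is without loss of generality.
1. P is where the line through K parallel to HA meets line HU ⇒ P = (-2, 3)
P = H + t·(U−H) with t = 3, so HP:PU = t:(1−t) = 3:-2

HP:PU = -3/2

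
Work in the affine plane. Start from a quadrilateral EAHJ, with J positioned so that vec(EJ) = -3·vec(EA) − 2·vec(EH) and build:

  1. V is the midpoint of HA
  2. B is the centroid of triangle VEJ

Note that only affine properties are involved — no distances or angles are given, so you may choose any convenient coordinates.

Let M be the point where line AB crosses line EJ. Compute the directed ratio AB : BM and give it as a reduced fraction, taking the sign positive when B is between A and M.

AB:BM = -13

Assign E = (0, 0), A = (1, 0), H = (0, 1), J = (-3, -2) — the answer is frame-independent, so this choice is without loss of generality.
1. V is the midpoint of HA ⇒ V = (1/2, 1/2)
2. B is the centroid of triangle VEJ ⇒ B = (-5/6, -1/2)
line AB meets EJ at M = (-9/13, -6/13)
B = A + t·(M−A) with t = 13/12, so AB:BM = 13/12:-1/12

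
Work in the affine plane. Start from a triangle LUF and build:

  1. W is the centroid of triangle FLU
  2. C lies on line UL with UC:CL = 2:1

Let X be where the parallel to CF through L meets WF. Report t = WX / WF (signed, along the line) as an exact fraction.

Assign L = (0, 0), U = (1, 0), F = (0, 1) — the answer is frame-independent, so this choice is without loss of generality.
1. W is the centroid of triangle FLU ⇒ W = (1/3, 1/3)
2. C lies on line UL with UC:CL = 2:1 ⇒ C = (1/3, 0)
through L parallel to CF: direction (-1/3, 1); meets WF at X = (-1, 3)
X = W + t·(F−W) with t = 4

t = 4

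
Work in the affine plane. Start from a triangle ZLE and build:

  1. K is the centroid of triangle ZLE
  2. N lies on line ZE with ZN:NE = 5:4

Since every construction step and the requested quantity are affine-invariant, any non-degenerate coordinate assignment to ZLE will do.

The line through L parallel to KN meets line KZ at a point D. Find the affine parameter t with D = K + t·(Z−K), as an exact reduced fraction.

Set Z = (0, 0), L = (1, 0), E = (0, 1); any affine frame gives the same invariant.
1. K is the centroid of triangle ZLE ⇒ K = (1/3, 1/3)
2. N lies on line ZE with ZN:NE = 5:4 ⇒ N = (0, 5/9)
through L parallel to KN: direction (-1/3, 2/9); meets KZ at D = (2/5, 2/5)
D = K + t·(Z−K) with t = -1/5

t = -1/5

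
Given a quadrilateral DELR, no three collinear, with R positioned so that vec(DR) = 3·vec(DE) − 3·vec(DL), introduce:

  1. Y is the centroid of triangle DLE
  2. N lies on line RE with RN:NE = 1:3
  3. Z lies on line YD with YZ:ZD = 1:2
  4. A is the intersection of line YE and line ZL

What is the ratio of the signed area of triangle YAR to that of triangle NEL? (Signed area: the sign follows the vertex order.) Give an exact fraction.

[YAR]:[NEL] = 4/9

Assign D = (0, 0), E = (1, 0), L = (0, 1), R = (3, -3) — the answer is frame-independent, so this choice is without loss of generality.
1. Y is the centroid of triangle DLE ⇒ Y = (1/3, 1/3)
2. N lies on line RE with RN:NE = 1:3 ⇒ N = (5/2, -9/4)
3. Z lies on line YD with YZ:ZD = 1:2 ⇒ Z = (2/9, 2/9)
4. A is the intersection of line YE and line ZL ⇒ A = (1/6, 5/12)
2·[YAR] = 1/3, 2·[NEL] = 3/4
[YAR]:[NEL] = 1/3:3/4 = 4/9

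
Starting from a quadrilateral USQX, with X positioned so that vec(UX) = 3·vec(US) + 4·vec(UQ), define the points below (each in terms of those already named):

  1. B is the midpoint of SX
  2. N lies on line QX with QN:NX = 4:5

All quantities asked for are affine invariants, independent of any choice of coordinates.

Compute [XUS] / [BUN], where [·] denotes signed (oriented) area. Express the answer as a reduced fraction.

[XUS]:[BUN] = -2

Set U = (0, 0), S = (1, 0), Q = (0, 1), X = (3, 4); any affine frame gives the same invariant.
1. B is the midpoint of SX ⇒ B = (2, 2)
2. N lies on line QX with QN:NX = 4:5 ⇒ N = (4/3, 7/3)
2·[XUS] = 4, 2·[BUN] = -2
[XUS]:[BUN] = 4:-2 = -2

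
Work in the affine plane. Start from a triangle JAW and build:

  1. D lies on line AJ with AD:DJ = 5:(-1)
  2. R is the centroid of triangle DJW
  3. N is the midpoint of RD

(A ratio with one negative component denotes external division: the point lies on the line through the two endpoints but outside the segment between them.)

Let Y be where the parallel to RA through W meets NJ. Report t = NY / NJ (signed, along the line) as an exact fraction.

Set J = (0, 0), A = (1, 0), W = (0, 1); any affine frame gives the same invariant.
1. D lies on line AJ with AD:DJ = 5:(-1) ⇒ D = (-1/4, 0)
2. R is the centroid of triangle DJW ⇒ R = (-1/12, 1/3)
3. N is the midpoint of RD ⇒ N = (-1/6, 1/6)
through W parallel to RA: direction (13/12, -1/3); meets NJ at Y = (-13/9, 13/9)
Y = N + t·(J−N) with t = -23/3

t = -23/3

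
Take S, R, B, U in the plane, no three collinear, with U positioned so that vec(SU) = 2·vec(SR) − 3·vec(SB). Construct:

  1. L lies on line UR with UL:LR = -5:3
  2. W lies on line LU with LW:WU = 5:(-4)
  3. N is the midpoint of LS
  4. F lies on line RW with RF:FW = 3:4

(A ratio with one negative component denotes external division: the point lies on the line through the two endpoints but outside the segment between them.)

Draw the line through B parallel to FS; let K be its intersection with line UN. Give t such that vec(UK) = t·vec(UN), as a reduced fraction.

t = 152/51

Work in coordinates with S = (0, 0), R = (1, 0), B = (0, 1), U = (2, -3).
1. L lies on line UR with UL:LR = -5:3 ⇒ L = (-1/2, 9/2)
2. W lies on line LU with LW:WU = 5:(-4) ⇒ W = (12, -33)
3. N is the midpoint of LS ⇒ N = (-1/4, 9/4)
4. F lies on line RW with RF:FW = 3:4 ⇒ F = (40/7, -99/7)
through B parallel to FS: direction (-40/7, 99/7); meets UN at K = (-80/17, 215/17)
K = U + t·(N−U) with t = 152/51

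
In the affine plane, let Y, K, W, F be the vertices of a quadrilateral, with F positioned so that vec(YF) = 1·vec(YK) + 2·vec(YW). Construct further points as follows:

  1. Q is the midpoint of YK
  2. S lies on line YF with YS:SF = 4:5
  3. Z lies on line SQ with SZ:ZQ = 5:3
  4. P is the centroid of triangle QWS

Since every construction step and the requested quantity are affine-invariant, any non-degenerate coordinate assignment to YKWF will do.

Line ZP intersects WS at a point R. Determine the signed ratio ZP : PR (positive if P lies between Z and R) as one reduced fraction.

Set Y = (0, 0), K = (1, 0), W = (0, 1), F = (1, 2); any affine frame gives the same invariant.
1. Q is the midpoint of YK ⇒ Q = (1/2, 0)
2. S lies on line YF with YS:SF = 4:5 ⇒ S = (4/9, 8/9)
3. Z lies on line SQ with SZ:ZQ = 5:3 ⇒ Z = (23/48, 1/3)
4. P is the centroid of triangle QWS ⇒ P = (17/54, 17/27)
line ZP meets WS at R = (8/63, 61/63)
P = Z + t·(R−Z) with t = 7/15, so ZP:PR = 7/15:8/15

ZP:PR = 7/8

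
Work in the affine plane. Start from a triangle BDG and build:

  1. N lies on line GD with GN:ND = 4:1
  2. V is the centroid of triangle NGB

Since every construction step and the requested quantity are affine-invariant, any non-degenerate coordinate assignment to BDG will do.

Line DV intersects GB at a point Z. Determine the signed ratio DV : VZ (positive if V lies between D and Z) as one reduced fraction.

DV:VZ = 11/4

Work in coordinates with B = (0, 0), D = (1, 0), G = (0, 1).
1. N lies on line GD with GN:ND = 4:1 ⇒ N = (4/5, 1/5)
2. V is the centroid of triangle NGB ⇒ V = (4/15, 2/5)
line DV meets GB at Z = (0, 6/11)
V = D + t·(Z−D) with t = 11/15, so DV:VZ = 11/15:4/15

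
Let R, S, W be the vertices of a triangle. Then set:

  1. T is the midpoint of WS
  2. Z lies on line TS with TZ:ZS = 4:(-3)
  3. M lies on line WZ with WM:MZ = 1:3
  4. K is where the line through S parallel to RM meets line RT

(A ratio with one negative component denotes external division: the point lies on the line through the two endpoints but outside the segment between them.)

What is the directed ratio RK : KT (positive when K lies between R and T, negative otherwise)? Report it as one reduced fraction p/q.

RK:KT = -3/4

Choose coordinates R = (0, 0), S = (1, 0), W = (0, 1).
1. T is the midpoint of WS ⇒ T = (1/2, 1/2)
2. Z lies on line TS with TZ:ZS = 4:(-3) ⇒ Z = (5/2, -3/2)
3. M lies on line WZ with WM:MZ = 1:3 ⇒ M = (5/8, 3/8)
4. K is where the line through S parallel to RM meets line RT ⇒ K = (-3/2, -3/2)
K = R + t·(T−R) with t = -3, so RK:KT = t:(1−t) = -3:4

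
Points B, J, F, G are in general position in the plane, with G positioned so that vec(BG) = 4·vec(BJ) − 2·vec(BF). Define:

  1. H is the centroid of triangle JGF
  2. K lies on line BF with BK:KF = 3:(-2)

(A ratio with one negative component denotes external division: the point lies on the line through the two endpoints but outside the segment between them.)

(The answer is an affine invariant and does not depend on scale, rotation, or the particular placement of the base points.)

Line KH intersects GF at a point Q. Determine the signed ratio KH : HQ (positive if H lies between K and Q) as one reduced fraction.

KH:HQ = -25

Set B = (0, 0), J = (1, 0), F = (0, 1), G = (4, -2); any affine frame gives the same invariant.
1. H is the centroid of triangle JGF ⇒ H = (5/3, -1/3)
2. K lies on line BF with BK:KF = 3:(-2) ⇒ K = (0, 3)
line KH meets GF at Q = (8/5, -1/5)
H = K + t·(Q−K) with t = 25/24, so KH:HQ = 25/24:-1/24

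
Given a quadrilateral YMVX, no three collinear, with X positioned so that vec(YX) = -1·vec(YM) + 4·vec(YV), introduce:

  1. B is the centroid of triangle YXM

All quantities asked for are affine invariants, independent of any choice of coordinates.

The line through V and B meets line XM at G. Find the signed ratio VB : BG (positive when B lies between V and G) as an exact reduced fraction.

Assign Y = (0, 0), M = (1, 0), V = (0, 1), X = (-1, 4) — the answer is frame-independent, so this choice is without loss of generality.
1. B is the centroid of triangle YXM ⇒ B = (0, 4/3)
line VB meets XM at G = (0, 2)
B = V + t·(G−V) with t = 1/3, so VB:BG = 1/3:2/3

VB:BG = 1/2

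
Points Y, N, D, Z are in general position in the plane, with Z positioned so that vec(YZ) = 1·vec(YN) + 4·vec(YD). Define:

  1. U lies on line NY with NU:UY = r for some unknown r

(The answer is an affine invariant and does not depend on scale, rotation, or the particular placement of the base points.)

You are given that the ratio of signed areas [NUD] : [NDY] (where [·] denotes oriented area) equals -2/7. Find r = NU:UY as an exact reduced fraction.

Choose coordinates Y = (0, 0), N = (1, 0), D = (0, 1), Z = (1, 4).
1. With NU:UY = r, write λ = r/(r+1) so U = N + λ·(Y−N); U is affine-linear in λ
Every point depending on U is an affine combination of U and λ-independent points, so each such coordinate is linear in λ; the λ² term in each signed area is a multiple of (Y−N)×(Y−N) = 0, so 2·[NUD] and 2·[NDY] are each linear in λ. Evaluating at λ=0 and λ=1:
  2·[NUD] = −λ,   2·[NDY] = 1
So [NUD]:[NDY] = (−λ) / (1). Setting this equal to -2/7:
  −λ = -2/7·(1)  ⇒  λ = 2/7
Then r = λ/(1−λ) = (2/7)/(5/7) = 2/5. Check: with r = 2/5, U = (5/7, 0) and [NUD]:[NDY] = -2/7 as required.

r = 2/5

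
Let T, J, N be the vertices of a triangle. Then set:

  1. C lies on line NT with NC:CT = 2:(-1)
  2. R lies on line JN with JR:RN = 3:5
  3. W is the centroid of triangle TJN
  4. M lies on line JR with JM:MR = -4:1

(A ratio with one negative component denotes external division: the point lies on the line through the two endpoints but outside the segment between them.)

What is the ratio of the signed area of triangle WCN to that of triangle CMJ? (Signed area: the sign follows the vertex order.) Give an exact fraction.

Assign T = (0, 0), J = (1, 0), N = (0, 1) — the answer is frame-independent, so this choice is without loss of generality.
1. C lies on line NT with NC:CT = 2:(-1) ⇒ C = (0, -1)
2. R lies on line JN with JR:RN = 3:5 ⇒ R = (5/8, 3/8)
3. W is the centroid of triangle TJN ⇒ W = (1/3, 1/3)
4. M lies on line JR with JM:MR = -4:1 ⇒ M = (1/2, 1/2)
2·[WCN] = -2/3, 2·[CMJ] = -1
[WCN]:[CMJ] = -2/3:-1 = 2/3

[WCN]:[CMJ] = 2/3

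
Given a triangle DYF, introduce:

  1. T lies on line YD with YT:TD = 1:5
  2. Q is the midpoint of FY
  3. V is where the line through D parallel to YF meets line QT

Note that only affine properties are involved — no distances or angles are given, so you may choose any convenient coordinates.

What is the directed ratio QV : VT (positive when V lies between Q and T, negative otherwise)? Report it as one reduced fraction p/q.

QV:VT = -6/5

Choose coordinates D = (0, 0), Y = (1, 0), F = (0, 1).
1. T lies on line YD with YT:TD = 1:5 ⇒ T = (5/6, 0)
2. Q is the midpoint of FY ⇒ Q = (1/2, 1/2)
3. V is where the line through D parallel to YF meets line QT ⇒ V = (5/2, -5/2)
V = Q + t·(T−Q) with t = 6, so QV:VT = t:(1−t) = 6:-5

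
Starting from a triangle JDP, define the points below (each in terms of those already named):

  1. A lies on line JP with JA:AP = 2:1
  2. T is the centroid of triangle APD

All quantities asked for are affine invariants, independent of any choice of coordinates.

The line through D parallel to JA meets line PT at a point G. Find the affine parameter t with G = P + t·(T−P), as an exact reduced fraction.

Choose coordinates J = (0, 0), D = (1, 0), P = (0, 1).
1. A lies on line JP with JA:AP = 2:1 ⇒ A = (0, 2/3)
2. T is the centroid of triangle APD ⇒ T = (1/3, 5/9)
through D parallel to JA: direction (0, 2/3); meets PT at G = (1, -1/3)
G = P + t·(T−P) with t = 3

t = 3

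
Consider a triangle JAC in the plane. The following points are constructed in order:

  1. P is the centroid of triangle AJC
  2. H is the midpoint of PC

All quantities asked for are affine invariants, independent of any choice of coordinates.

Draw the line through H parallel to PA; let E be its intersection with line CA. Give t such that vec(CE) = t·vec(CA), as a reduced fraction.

Work in coordinates with J = (0, 0), A = (1, 0), C = (0, 1).
1. P is the centroid of triangle AJC ⇒ P = (1/3, 1/3)
2. H is the midpoint of PC ⇒ H = (1/6, 2/3)
through H parallel to PA: direction (2/3, -1/3); meets CA at E = (1/2, 1/2)
E = C + t·(A−C) with t = 1/2

t = 1/2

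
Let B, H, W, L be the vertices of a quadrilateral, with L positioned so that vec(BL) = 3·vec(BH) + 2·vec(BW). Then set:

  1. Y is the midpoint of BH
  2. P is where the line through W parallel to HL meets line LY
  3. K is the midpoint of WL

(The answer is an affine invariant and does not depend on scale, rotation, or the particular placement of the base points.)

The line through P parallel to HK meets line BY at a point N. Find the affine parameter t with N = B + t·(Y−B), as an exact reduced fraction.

t = -10

Work in coordinates with B = (0, 0), H = (1, 0), W = (0, 1), L = (3, 2).
1. Y is the midpoint of BH ⇒ Y = (1/2, 0)
2. P is where the line through W parallel to HL meets line LY ⇒ P = (-7, -6)
3. K is the midpoint of WL ⇒ K = (3/2, 3/2)
through P parallel to HK: direction (1/2, 3/2); meets BY at N = (-5, 0)
N = B + t·(Y−B) with t = -10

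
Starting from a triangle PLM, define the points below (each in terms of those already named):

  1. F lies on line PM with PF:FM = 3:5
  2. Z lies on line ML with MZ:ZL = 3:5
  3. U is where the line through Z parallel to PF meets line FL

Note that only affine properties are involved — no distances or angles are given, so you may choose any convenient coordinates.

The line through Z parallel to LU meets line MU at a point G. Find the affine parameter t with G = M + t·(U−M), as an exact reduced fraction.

Assign P = (0, 0), L = (1, 0), M = (0, 1) — the answer is frame-independent, so this choice is without loss of generality.
1. F lies on line PM with PF:FM = 3:5 ⇒ F = (0, 3/8)
2. Z lies on line ML with MZ:ZL = 3:5 ⇒ Z = (3/8, 5/8)
3. U is where the line through Z parallel to PF meets line FL ⇒ U = (3/8, 15/64)
through Z parallel to LU: direction (-5/8, 15/64); meets MU at G = (9/64, 365/512)
G = M + t·(U−M) with t = 3/8

t = 3/8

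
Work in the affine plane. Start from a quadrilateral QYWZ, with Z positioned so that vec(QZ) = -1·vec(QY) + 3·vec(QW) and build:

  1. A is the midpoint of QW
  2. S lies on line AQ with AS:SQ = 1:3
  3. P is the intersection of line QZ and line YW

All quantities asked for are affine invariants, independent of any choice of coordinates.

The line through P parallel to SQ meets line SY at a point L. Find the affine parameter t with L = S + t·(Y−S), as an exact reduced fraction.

t = -1/2

Choose coordinates Q = (0, 0), Y = (1, 0), W = (0, 1), Z = (-1, 3).
1. A is the midpoint of QW ⇒ A = (0, 1/2)
2. S lies on line AQ with AS:SQ = 1:3 ⇒ S = (0, 3/8)
3. P is the intersection of line QZ and line YW ⇒ P = (-1/2, 3/2)
through P parallel to SQ: direction (0, -3/8); meets SY at L = (-1/2, 9/16)
L = S + t·(Y−S) with t = -1/2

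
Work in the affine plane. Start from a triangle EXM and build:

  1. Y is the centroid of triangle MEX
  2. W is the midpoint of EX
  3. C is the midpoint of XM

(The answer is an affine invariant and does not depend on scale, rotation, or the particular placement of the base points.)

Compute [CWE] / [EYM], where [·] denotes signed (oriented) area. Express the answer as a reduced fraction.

Assign E = (0, 0), X = (1, 0), M = (0, 1) — the answer is frame-independent, so this choice is without loss of generality.
1. Y is the centroid of triangle MEX ⇒ Y = (1/3, 1/3)
2. W is the midpoint of EX ⇒ W = (1/2, 0)
3. C is the midpoint of XM ⇒ C = (1/2, 1/2)
2·[CWE] = -1/4, 2·[EYM] = 1/3
[CWE]:[EYM] = -1/4:1/3 = -3/4

[CWE]:[EYM] = -3/4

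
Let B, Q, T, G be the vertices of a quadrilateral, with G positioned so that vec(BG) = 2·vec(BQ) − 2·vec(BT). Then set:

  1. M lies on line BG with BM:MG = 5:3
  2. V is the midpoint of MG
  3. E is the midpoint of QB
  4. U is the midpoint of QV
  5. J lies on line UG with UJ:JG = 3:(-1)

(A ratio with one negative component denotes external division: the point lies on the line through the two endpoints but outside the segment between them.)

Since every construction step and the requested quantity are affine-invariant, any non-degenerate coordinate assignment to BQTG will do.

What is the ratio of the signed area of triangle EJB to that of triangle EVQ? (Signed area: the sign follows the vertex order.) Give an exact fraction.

Work in coordinates with B = (0, 0), Q = (1, 0), T = (0, 1), G = (2, -2).
1. M lies on line BG with BM:MG = 5:3 ⇒ M = (5/4, -5/4)
2. V is the midpoint of MG ⇒ V = (13/8, -13/8)
3. E is the midpoint of QB ⇒ E = (1/2, 0)
4. U is the midpoint of QV ⇒ U = (21/16, -13/16)
5. J lies on line UG with UJ:JG = 3:(-1) ⇒ J = (75/32, -83/32)
2·[EJB] = -83/64, 2·[EVQ] = 13/16
[EJB]:[EVQ] = -83/64:13/16 = -83/52

[EJB]:[EVQ] = -83/52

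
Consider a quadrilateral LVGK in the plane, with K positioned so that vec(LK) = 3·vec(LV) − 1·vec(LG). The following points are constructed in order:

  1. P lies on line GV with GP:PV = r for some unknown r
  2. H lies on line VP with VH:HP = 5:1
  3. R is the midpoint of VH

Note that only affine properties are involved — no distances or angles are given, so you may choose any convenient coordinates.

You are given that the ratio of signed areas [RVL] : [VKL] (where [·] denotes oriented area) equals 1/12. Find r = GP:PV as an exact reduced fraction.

Choose coordinates L = (0, 0), V = (1, 0), G = (0, 1), K = (3, -1).
1. With GP:PV = r, write λ = r/(r+1) so P = G + λ·(V−G); P is affine-linear in λ
2. H lies on line VP with VH:HP = 5:1 ⇒ H is an affine combination of earlier points and hence also affine-linear in λ
3. R is the midpoint of VH ⇒ R is an affine combination of earlier points and hence also affine-linear in λ
Every point depending on P is an affine combination of P and λ-independent points, so each such coordinate is linear in λ; the λ² term in each signed area is a multiple of (V−G)×(V−G) = 0, so 2·[RVL] and 2·[VKL] are each linear in λ. Evaluating at λ=0 and λ=1:
  2·[RVL] = 5/12·λ − 5/12,   2·[VKL] = -1
So [RVL]:[VKL] = (5/12·λ − 5/12) / (-1). Setting this equal to 1/12:
  5/12·λ − 5/12 = 1/12·(-1)  ⇒  λ = 4/5
Then r = λ/(1−λ) = (4/5)/(1/5) = 4. Check: with r = 4, P = (4/5, 1/5) and [RVL]:[VKL] = 1/12 as required.

r = 4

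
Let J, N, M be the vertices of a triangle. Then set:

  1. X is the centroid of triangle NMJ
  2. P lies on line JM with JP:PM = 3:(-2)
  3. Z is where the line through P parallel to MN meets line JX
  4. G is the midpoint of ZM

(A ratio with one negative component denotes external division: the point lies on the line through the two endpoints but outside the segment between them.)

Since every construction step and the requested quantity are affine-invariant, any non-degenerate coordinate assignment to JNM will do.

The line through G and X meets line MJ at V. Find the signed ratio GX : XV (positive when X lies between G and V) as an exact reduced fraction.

GX:XV = 5/4

Assign J = (0, 0), N = (1, 0), M = (0, 1) — the answer is frame-independent, so this choice is without loss of generality.
1. X is the centroid of triangle NMJ ⇒ X = (1/3, 1/3)
2. P lies on line JM with JP:PM = 3:(-2) ⇒ P = (0, 3)
3. Z is where the line through P parallel to MN meets line JX ⇒ Z = (3/2, 3/2)
4. G is the midpoint of ZM ⇒ G = (3/4, 5/4)
line GX meets MJ at V = (0, -2/5)
X = G + t·(V−G) with t = 5/9, so GX:XV = 5/9:4/9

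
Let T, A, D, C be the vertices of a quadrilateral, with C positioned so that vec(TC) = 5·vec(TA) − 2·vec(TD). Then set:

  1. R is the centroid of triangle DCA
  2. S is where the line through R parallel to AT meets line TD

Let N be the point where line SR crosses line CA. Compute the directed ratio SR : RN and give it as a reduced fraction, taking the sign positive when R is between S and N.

Assign T = (0, 0), A = (1, 0), D = (0, 1), C = (5, -2) — the answer is frame-independent, so this choice is without loss of generality.
1. R is the centroid of triangle DCA ⇒ R = (2, -1/3)
2. S is where the line through R parallel to AT meets line TD ⇒ S = (0, -1/3)
line SR meets CA at N = (5/3, -1/3)
R = S + t·(N−S) with t = 6/5, so SR:RN = 6/5:-1/5

SR:RN = -6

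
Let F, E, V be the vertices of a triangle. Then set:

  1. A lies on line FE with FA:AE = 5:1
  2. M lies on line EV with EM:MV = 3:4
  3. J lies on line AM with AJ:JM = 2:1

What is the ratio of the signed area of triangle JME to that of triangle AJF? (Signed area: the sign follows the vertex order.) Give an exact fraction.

Set F = (0, 0), E = (1, 0), V = (0, 1); any affine frame gives the same invariant.
1. A lies on line FE with FA:AE = 5:1 ⇒ A = (5/6, 0)
2. M lies on line EV with EM:MV = 3:4 ⇒ M = (4/7, 3/7)
3. J lies on line AM with AJ:JM = 2:1 ⇒ J = (83/126, 2/7)
2·[JME] = -1/42, 2·[AJF] = 5/21
[JME]:[AJF] = -1/42:5/21 = -1/10

[JME]:[AJF] = -1/10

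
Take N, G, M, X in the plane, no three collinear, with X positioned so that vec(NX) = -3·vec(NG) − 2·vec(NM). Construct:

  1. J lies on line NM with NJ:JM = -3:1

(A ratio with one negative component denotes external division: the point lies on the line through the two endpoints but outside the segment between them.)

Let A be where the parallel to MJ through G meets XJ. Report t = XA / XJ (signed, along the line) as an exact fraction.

t = 4/3

Choose coordinates N = (0, 0), G = (1, 0), M = (0, 1), X = (-3, -2).
1. J lies on line NM with NJ:JM = -3:1 ⇒ J = (0, 3/2)
through G parallel to MJ: direction (0, 1/2); meets XJ at A = (1, 8/3)
A = X + t·(J−X) with t = 4/3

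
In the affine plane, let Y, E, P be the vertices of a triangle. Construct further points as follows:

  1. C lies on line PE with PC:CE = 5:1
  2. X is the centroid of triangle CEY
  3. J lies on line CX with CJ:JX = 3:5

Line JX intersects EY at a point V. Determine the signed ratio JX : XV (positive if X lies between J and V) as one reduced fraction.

Assign Y = (0, 0), E = (1, 0), P = (0, 1) — the answer is frame-independent, so this choice is without loss of generality.
1. C lies on line PE with PC:CE = 5:1 ⇒ C = (5/6, 1/6)
2. X is the centroid of triangle CEY ⇒ X = (11/18, 1/18)
3. J lies on line CX with CJ:JX = 3:5 ⇒ J = (3/4, 1/8)
line JX meets EY at V = (1/2, 0)
X = J + t·(V−J) with t = 5/9, so JX:XV = 5/9:4/9

JX:XV = 5/4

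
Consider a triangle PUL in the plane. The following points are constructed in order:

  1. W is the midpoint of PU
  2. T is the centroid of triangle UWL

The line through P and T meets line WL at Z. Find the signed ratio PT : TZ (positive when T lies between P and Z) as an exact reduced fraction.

Choose coordinates P = (0, 0), U = (1, 0), L = (0, 1).
1. W is the midpoint of PU ⇒ W = (1/2, 0)
2. T is the centroid of triangle UWL ⇒ T = (1/2, 1/3)
line PT meets WL at Z = (3/8, 1/4)
T = P + t·(Z−P) with t = 4/3, so PT:TZ = 4/3:-1/3

PT:TZ = -4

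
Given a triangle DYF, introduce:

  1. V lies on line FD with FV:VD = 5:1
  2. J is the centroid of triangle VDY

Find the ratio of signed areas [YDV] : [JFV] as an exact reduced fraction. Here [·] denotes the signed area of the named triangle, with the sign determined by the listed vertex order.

[YDV]:[JFV] = -3/5

Choose coordinates D = (0, 0), Y = (1, 0), F = (0, 1).
1. V lies on line FD with FV:VD = 5:1 ⇒ V = (0, 1/6)
2. J is the centroid of triangle VDY ⇒ J = (1/3, 1/18)
2·[YDV] = -1/6, 2·[JFV] = 5/18
[YDV]:[JFV] = -1/6:5/18 = -3/5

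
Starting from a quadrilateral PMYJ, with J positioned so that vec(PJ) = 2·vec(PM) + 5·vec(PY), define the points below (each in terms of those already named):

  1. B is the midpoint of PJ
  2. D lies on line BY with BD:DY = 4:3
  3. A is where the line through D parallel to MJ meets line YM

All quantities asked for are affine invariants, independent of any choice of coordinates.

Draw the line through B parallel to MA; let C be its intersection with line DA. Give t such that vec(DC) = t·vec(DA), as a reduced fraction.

t = -4/3

Set P = (0, 0), M = (1, 0), Y = (0, 1), J = (2, 5); any affine frame gives the same invariant.
1. B is the midpoint of PJ ⇒ B = (1, 5/2)
2. D lies on line BY with BD:DY = 4:3 ⇒ D = (3/7, 23/14)
3. A is where the line through D parallel to MJ meets line YM ⇒ A = (1/4, 3/4)
through B parallel to MA: direction (-3/4, 3/4); meets DA at C = (2/3, 17/6)
C = D + t·(A−D) with t = -4/3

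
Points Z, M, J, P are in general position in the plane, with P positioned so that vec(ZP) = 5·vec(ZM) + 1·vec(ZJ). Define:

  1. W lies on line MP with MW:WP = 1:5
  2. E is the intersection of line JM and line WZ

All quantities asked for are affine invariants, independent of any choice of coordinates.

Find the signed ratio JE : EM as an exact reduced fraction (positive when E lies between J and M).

Work in coordinates with Z = (0, 0), M = (1, 0), J = (0, 1), P = (5, 1).
1. W lies on line MP with MW:WP = 1:5 ⇒ W = (5/3, 1/6)
2. E is the intersection of line JM and line WZ ⇒ E = (10/11, 1/11)
E = J + t·(M−J) with t = 10/11, so JE:EM = t:(1−t) = 10/11:1/11

JE:EM = 10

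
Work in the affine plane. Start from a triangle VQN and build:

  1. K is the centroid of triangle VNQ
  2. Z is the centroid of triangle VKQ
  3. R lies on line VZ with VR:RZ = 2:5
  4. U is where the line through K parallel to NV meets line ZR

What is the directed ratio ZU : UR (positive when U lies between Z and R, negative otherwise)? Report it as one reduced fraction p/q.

Choose coordinates V = (0, 0), Q = (1, 0), N = (0, 1).
1. K is the centroid of triangle VNQ ⇒ K = (1/3, 1/3)
2. Z is the centroid of triangle VKQ ⇒ Z = (4/9, 1/9)
3. R lies on line VZ with VR:RZ = 2:5 ⇒ R = (8/63, 2/63)
4. U is where the line through K parallel to NV meets line ZR ⇒ U = (1/3, 1/12)
U = Z + t·(R−Z) with t = 7/20, so ZU:UR = t:(1−t) = 7/20:13/20

ZU:UR = 7/13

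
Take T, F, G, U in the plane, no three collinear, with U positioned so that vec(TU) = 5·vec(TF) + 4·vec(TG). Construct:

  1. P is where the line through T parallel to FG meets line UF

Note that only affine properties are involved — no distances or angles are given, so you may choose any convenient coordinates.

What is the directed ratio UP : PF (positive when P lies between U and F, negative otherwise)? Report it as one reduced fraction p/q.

UP:PF = -9

Choose coordinates T = (0, 0), F = (1, 0), G = (0, 1), U = (5, 4).
1. P is where the line through T parallel to FG meets line UF ⇒ P = (1/2, -1/2)
P = U + t·(F−U) with t = 9/8, so UP:PF = t:(1−t) = 9/8:-1/8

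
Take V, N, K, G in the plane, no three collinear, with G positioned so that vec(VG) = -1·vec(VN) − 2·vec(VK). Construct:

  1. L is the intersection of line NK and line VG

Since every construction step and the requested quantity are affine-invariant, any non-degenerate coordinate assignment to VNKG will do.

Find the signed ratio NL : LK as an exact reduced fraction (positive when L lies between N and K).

NL:LK = 2

Work in coordinates with V = (0, 0), N = (1, 0), K = (0, 1), G = (-1, -2).
1. L is the intersection of line NK and line VG ⇒ L = (1/3, 2/3)
L = N + t·(K−N) with t = 2/3, so NL:LK = t:(1−t) = 2/3:1/3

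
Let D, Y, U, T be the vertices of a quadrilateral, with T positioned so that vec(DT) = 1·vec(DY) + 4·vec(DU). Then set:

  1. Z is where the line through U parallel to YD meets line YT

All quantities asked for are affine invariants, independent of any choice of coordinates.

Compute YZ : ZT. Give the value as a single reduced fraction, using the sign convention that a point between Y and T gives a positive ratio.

YZ:ZT = 1/3

Assign D = (0, 0), Y = (1, 0), U = (0, 1), T = (1, 4) — the answer is frame-independent, so this choice is without loss of generality.
1. Z is where the line through U parallel to YD meets line YT ⇒ Z = (1, 1)
Z = Y + t·(T−Y) with t = 1/4, so YZ:ZT = t:(1−t) = 1/4:3/4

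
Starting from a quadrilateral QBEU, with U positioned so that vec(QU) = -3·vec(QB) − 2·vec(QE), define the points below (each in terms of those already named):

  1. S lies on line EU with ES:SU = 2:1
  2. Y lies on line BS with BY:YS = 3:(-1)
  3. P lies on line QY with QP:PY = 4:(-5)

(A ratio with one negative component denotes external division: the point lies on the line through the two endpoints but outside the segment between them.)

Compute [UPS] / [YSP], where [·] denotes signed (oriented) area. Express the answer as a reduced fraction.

[UPS]:[YSP] = 18/5

Work in coordinates with Q = (0, 0), B = (1, 0), E = (0, 1), U = (-3, -2).
1. S lies on line EU with ES:SU = 2:1 ⇒ S = (-2, -1)
2. Y lies on line BS with BY:YS = 3:(-1) ⇒ Y = (-7/2, -3/2)
3. P lies on line QY with QP:PY = 4:(-5) ⇒ P = (14, 6)
2·[UPS] = 9, 2·[YSP] = 5/2
[UPS]:[YSP] = 9:5/2 = 18/5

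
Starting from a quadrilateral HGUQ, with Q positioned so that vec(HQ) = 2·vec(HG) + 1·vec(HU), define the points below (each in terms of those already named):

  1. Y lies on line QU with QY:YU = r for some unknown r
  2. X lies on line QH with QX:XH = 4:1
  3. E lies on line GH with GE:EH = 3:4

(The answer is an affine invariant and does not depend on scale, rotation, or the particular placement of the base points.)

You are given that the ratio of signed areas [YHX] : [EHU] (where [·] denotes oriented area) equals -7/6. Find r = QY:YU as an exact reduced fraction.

r = -5/2

Choose coordinates H = (0, 0), G = (1, 0), U = (0, 1), Q = (2, 1).
1. With QY:YU = r, write λ = r/(r+1) so Y = Q + λ·(U−Q); Y is affine-linear in λ
2. X lies on line QH with QX:XH = 4:1 ⇒ X = (2/5, 1/5)
3. E lies on line GH with GE:EH = 3:4 ⇒ E = (4/7, 0)
Every point depending on Y is an affine combination of Y and λ-independent points, so each such coordinate is linear in λ; the λ² term in each signed area is a multiple of (U−Q)×(U−Q) = 0, so 2·[YHX] and 2·[EHU] are each linear in λ. Evaluating at λ=0 and λ=1:
  2·[YHX] = 2/5·λ,   2·[EHU] = -4/7
So [YHX]:[EHU] = (2/5·λ) / (-4/7). Setting this equal to -7/6:
  2/5·λ = -7/6·(-4/7)  ⇒  λ = 5/3
Then r = λ/(1−λ) = (5/3)/(-2/3) = -5/2. Check: with r = -5/2, Y = (-4/3, 1) and [YHX]:[EHU] = -7/6 as required.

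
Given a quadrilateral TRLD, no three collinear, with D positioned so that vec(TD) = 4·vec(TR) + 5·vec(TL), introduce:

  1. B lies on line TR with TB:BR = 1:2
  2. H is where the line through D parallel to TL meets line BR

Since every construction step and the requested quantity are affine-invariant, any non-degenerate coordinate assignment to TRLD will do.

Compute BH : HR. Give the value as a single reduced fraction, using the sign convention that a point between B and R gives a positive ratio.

Choose coordinates T = (0, 0), R = (1, 0), L = (0, 1), D = (4, 5).
1. B lies on line TR with TB:BR = 1:2 ⇒ B = (1/3, 0)
2. H is where the line through D parallel to TL meets line BR ⇒ H = (4, 0)
H = B + t·(R−B) with t = 11/2, so BH:HR = t:(1−t) = 11/2:-9/2

BH:HR = -11/9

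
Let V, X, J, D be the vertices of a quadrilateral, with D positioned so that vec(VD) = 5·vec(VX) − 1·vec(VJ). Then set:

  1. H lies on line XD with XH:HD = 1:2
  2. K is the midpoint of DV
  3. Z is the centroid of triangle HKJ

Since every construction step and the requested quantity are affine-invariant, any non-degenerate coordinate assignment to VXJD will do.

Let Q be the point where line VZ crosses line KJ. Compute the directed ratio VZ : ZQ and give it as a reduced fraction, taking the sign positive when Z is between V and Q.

VZ:ZQ = -46

Choose coordinates V = (0, 0), X = (1, 0), J = (0, 1), D = (5, -1).
1. H lies on line XD with XH:HD = 1:2 ⇒ H = (7/3, -1/3)
2. K is the midpoint of DV ⇒ K = (5/2, -1/2)
3. Z is the centroid of triangle HKJ ⇒ Z = (29/18, 1/18)
line VZ meets KJ at Q = (145/92, 5/92)
Z = V + t·(Q−V) with t = 46/45, so VZ:ZQ = 46/45:-1/45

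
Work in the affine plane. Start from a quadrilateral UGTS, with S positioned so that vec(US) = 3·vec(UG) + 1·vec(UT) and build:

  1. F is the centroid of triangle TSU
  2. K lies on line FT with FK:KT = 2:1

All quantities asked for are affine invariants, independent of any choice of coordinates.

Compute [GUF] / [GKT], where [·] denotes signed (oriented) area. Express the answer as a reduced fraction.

Set U = (0, 0), G = (1, 0), T = (0, 1), S = (3, 1); any affine frame gives the same invariant.
1. F is the centroid of triangle TSU ⇒ F = (1, 2/3)
2. K lies on line FT with FK:KT = 2:1 ⇒ K = (1/3, 8/9)
2·[GUF] = -2/3, 2·[GKT] = 2/9
[GUF]:[GKT] = -2/3:2/9 = -3

[GUF]:[GKT] = -3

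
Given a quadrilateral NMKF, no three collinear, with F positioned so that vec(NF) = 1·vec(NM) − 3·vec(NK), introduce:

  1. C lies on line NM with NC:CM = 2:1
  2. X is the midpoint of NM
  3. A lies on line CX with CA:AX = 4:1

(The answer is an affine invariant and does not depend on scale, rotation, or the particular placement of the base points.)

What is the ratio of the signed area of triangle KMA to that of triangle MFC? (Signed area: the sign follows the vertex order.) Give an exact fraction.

[KMA]:[MFC] = 7/15

Work in coordinates with N = (0, 0), M = (1, 0), K = (0, 1), F = (1, -3).
1. C lies on line NM with NC:CM = 2:1 ⇒ C = (2/3, 0)
2. X is the midpoint of NM ⇒ X = (1/2, 0)
3. A lies on line CX with CA:AX = 4:1 ⇒ A = (8/15, 0)
2·[KMA] = -7/15, 2·[MFC] = -1
[KMA]:[MFC] = -7/15:-1 = 7/15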